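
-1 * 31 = -31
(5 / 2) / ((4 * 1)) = 5 / 8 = 0.62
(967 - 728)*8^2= 15296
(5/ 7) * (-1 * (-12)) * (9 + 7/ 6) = 610/ 7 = 87.14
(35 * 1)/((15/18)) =42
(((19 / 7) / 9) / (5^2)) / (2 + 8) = 0.00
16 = 16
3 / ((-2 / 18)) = -27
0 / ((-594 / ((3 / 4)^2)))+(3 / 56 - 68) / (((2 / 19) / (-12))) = 216885 / 28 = 7745.89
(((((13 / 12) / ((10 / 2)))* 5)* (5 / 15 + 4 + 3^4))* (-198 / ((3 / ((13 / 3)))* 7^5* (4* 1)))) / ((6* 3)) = -29744 / 1361367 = -0.02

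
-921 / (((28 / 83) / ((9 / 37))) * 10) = -687987 / 10360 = -66.41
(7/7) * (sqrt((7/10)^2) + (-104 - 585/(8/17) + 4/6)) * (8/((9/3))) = -161491/45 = -3588.69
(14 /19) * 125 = 1750 /19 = 92.11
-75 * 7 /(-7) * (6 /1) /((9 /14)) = 700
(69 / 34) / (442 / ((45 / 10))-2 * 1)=621 / 29444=0.02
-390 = -390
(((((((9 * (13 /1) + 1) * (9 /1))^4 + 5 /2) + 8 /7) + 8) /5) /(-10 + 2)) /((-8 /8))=17808449236867 /560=31800802208.69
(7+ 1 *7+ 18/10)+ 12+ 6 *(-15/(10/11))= -356/5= -71.20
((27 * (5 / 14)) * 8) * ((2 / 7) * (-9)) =-9720 / 49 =-198.37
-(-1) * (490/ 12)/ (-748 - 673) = -5/ 174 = -0.03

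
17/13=1.31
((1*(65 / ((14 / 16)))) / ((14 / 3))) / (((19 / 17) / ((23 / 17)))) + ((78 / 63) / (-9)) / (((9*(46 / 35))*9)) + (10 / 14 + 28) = 2247036058 / 46830231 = 47.98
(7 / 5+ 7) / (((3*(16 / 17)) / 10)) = 119 / 4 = 29.75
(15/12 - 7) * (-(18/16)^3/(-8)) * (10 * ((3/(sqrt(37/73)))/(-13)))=251505 * sqrt(2701)/3940352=3.32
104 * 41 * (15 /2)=31980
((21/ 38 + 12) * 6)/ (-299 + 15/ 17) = -24327/ 96292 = -0.25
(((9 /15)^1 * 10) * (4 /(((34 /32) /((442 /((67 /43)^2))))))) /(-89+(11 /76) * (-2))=-17987072 /390543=-46.06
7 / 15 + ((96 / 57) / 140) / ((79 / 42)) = 10651 / 22515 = 0.47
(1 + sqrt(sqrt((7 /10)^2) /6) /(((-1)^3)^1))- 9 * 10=-89- sqrt(105) /30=-89.34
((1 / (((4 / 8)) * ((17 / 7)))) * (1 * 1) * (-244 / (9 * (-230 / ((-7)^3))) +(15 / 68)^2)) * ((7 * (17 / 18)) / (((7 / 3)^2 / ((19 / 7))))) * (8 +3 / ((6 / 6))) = -40391973061 / 33500880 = -1205.70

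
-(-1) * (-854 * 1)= -854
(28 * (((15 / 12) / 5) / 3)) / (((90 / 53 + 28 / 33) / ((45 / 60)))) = 12243 / 17816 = 0.69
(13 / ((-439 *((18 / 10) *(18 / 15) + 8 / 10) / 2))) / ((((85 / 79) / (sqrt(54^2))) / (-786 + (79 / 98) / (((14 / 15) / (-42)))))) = 11172430035 / 13530419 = 825.73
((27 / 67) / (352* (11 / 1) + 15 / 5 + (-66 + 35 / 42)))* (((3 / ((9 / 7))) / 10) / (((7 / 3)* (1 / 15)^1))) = 243 / 1531553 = 0.00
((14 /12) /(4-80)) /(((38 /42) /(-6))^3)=583443 /130321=4.48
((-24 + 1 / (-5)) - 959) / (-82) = 2458 / 205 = 11.99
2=2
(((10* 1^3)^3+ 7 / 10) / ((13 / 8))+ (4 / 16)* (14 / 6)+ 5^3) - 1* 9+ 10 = 579071 / 780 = 742.40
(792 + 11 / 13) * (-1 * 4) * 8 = -329824 / 13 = -25371.08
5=5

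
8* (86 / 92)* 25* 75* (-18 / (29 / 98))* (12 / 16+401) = -228551557500 / 667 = -342656008.25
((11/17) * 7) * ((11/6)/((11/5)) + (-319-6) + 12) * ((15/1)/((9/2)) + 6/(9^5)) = -4731314126/1003833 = -4713.25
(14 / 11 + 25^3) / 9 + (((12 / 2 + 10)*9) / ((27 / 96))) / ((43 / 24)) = 8607739 / 4257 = 2022.02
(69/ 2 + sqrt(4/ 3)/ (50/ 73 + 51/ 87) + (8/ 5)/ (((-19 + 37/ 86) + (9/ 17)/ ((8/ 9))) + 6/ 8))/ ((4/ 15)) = 10585* sqrt(3)/ 5382 + 103971741/ 805816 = 132.43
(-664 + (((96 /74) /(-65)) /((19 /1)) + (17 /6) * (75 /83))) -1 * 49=-5388956403 /7585370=-710.44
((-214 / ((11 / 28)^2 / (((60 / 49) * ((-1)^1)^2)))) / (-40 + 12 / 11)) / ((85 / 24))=2304 / 187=12.32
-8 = -8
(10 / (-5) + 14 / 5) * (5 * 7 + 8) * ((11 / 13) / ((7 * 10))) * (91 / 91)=0.42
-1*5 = -5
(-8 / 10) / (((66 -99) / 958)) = 3832 / 165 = 23.22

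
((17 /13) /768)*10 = 0.02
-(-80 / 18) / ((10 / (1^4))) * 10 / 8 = 5 / 9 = 0.56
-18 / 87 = -6 / 29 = -0.21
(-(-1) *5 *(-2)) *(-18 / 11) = 180 / 11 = 16.36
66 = 66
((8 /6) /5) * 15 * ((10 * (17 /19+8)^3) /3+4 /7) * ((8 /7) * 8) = 86517488128 /1008273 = 85807.60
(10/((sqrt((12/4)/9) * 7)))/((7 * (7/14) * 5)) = 4 * sqrt(3)/49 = 0.14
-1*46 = -46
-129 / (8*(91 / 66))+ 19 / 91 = -4181 / 364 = -11.49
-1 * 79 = -79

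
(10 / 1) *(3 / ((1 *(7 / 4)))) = 120 / 7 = 17.14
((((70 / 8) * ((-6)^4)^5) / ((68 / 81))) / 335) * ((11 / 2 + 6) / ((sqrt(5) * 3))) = 195009578360995.33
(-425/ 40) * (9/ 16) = -765/ 128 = -5.98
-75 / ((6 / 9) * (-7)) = 225 / 14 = 16.07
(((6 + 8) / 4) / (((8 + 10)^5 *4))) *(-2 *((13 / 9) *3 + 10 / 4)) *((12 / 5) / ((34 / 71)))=-20377 / 642453120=-0.00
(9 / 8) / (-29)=-9 / 232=-0.04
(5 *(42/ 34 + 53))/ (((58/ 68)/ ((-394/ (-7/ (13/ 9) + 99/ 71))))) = 1676481820/ 46197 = 36289.84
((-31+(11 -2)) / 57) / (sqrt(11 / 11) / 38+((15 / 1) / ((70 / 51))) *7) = -11 / 2181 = -0.01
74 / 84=37 / 42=0.88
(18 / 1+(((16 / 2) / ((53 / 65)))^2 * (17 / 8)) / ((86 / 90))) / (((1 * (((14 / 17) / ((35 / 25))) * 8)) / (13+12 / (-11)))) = 31212703341 / 53146280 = 587.30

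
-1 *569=-569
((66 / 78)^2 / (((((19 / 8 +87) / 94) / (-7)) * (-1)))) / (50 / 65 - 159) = -5264 / 158015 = -0.03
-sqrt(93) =-9.64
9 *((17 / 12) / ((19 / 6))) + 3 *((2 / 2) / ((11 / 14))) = 3279 / 418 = 7.84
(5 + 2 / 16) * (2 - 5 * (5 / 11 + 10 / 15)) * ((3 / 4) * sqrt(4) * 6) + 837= 59019 / 88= 670.67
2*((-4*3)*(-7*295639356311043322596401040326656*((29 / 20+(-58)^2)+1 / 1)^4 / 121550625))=52481109462589484798831670000000000000000.00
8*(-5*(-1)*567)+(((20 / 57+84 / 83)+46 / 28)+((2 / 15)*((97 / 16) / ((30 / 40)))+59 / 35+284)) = 11410347736 / 496755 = 22969.77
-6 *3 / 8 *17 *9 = -1377 / 4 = -344.25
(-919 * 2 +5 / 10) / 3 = -1225 / 2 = -612.50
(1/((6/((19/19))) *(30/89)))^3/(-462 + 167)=-0.00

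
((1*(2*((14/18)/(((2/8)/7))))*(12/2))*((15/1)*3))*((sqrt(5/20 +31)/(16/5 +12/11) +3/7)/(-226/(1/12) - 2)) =-202125*sqrt(5)/80063 - 2520/1357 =-7.50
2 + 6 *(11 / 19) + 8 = 256 / 19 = 13.47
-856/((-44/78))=16692/11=1517.45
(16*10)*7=1120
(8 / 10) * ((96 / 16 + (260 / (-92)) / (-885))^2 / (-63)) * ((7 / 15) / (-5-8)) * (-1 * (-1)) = 2389058884 / 145428434775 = 0.02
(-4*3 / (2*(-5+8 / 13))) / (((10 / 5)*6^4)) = 13 / 24624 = 0.00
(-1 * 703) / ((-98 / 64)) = 22496 / 49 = 459.10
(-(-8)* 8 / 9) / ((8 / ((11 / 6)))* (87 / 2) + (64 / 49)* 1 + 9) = 34496 / 970803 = 0.04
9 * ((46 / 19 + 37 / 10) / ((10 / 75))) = 31401 / 76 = 413.17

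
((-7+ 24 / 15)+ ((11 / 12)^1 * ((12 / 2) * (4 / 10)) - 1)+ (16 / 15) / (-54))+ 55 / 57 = -25046 / 7695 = -3.25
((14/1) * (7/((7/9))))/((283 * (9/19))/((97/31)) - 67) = -116109/22262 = -5.22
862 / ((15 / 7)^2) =42238 / 225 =187.72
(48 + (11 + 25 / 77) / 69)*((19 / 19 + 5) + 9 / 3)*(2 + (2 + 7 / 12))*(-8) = -2558960 / 161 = -15894.16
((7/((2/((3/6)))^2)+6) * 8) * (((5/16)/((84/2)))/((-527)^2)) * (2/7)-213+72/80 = -1385476664993/6532186080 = -212.10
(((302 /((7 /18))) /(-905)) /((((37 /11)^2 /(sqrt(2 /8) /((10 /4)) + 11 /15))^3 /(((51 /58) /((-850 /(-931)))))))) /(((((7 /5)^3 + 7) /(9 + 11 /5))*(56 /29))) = -6973338874348 /25251558601576875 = -0.00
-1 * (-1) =1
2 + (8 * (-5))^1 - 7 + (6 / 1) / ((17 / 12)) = -693 / 17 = -40.76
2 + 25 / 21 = 67 / 21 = 3.19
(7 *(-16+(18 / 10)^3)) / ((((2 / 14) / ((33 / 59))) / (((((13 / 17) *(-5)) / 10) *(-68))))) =-53435382 / 7375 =-7245.48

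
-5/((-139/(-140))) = -700/139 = -5.04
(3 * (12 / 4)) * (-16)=-144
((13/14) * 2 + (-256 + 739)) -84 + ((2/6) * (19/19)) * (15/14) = 5617/14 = 401.21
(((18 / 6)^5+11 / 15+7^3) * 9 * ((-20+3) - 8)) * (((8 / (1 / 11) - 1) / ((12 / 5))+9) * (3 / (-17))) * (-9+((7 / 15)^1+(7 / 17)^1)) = -9897190953 / 1156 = -8561583.87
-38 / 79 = -0.48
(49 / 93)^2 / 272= 2401 / 2352528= 0.00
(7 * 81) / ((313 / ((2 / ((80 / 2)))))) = 567 / 6260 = 0.09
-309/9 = -103/3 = -34.33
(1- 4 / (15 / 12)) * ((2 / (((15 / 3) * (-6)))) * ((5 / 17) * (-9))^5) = -27064125 / 1419857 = -19.06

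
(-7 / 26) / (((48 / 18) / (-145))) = 3045 / 208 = 14.64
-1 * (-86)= 86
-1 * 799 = -799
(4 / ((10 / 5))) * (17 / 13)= 34 / 13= 2.62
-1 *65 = -65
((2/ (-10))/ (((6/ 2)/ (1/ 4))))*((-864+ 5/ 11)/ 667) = 413/ 19140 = 0.02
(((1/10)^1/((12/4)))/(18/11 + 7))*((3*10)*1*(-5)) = -11/19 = -0.58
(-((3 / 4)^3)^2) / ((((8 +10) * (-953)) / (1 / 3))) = 0.00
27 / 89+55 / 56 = 6407 / 4984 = 1.29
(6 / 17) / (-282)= -1 / 799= -0.00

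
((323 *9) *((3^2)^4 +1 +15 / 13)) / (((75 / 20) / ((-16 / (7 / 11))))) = -58203938496 / 455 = -127920743.95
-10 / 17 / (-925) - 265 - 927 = -3748838 / 3145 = -1192.00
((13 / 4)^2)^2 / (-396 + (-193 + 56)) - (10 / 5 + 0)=-23189 / 10496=-2.21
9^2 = 81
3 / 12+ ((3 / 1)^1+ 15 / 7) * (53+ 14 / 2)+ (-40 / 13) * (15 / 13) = 1444543 / 4732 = 305.27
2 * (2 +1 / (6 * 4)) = 49 / 12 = 4.08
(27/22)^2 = 729/484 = 1.51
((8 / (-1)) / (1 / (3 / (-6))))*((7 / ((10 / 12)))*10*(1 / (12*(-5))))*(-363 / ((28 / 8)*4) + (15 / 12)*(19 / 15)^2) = 30143 / 225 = 133.97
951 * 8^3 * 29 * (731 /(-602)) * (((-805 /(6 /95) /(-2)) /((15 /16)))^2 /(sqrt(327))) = -21392771483955200 * sqrt(327) /8829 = -43815665417529.22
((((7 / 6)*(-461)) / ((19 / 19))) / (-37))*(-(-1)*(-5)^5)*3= -136275.34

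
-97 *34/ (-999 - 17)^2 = -1649/ 516128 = -0.00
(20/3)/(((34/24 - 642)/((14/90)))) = -0.00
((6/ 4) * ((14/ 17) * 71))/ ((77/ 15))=3195/ 187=17.09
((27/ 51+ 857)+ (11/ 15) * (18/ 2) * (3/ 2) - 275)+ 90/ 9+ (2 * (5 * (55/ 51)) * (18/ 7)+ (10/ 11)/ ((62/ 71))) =256135281/ 405790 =631.20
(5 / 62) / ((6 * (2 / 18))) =15 / 124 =0.12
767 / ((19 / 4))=161.47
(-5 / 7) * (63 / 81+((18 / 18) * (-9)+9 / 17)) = 5885 / 1071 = 5.49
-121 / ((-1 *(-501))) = -121 / 501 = -0.24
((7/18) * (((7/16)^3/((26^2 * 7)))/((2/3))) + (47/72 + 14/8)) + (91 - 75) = 1834394629/99680256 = 18.40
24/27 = 8/9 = 0.89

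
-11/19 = -0.58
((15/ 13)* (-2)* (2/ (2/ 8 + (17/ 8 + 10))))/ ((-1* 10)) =16/ 429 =0.04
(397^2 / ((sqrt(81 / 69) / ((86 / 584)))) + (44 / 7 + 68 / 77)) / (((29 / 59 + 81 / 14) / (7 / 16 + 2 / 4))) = 12213 / 11407 + 2798978231 *sqrt(69) / 7267296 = 3200.34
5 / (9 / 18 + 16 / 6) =30 / 19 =1.58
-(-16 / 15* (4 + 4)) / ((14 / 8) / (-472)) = -241664 / 105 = -2301.56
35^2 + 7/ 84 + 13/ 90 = 220541/ 180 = 1225.23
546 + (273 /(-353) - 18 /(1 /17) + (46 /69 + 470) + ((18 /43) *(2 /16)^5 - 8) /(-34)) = 18013589822149 /25366659072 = 710.13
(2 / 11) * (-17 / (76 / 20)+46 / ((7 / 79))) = 136902 / 1463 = 93.58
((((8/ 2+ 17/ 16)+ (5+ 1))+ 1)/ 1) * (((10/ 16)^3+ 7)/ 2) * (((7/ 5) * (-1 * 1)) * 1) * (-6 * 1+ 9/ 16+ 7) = -25054295/ 262144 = -95.57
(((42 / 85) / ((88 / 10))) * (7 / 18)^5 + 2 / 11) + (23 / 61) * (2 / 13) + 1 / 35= 1758083215067 / 6538138326720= 0.27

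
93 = 93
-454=-454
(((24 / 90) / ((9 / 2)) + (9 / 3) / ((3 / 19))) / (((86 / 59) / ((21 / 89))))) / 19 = 1062649 / 6544170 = 0.16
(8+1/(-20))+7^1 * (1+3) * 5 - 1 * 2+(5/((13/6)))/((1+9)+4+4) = 113941/780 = 146.08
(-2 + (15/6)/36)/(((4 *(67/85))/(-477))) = 626195/2144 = 292.07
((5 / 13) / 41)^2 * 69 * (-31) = -0.19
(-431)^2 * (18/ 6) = 557283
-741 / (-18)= 247 / 6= 41.17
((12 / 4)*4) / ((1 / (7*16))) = 1344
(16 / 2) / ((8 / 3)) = 3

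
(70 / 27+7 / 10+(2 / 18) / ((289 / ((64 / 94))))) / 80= 12076247 / 293392800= 0.04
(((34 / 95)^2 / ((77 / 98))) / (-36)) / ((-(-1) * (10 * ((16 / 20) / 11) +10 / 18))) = -4046 / 1146175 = -0.00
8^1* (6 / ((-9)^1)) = -16 / 3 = -5.33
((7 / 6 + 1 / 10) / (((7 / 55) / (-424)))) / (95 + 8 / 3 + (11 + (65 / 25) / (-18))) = -2658480 / 68369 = -38.88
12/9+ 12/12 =7/3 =2.33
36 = 36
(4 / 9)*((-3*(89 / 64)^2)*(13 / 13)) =-7921 / 3072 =-2.58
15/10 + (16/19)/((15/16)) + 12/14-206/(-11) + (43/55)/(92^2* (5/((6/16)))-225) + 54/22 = 362398321807/14829772650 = 24.44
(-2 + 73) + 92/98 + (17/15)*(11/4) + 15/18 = 74371/980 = 75.89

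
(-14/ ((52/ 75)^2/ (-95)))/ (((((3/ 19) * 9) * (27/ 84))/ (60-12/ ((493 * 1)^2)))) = 134352819475000/ 369677529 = 363432.48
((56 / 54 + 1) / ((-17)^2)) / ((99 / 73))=365 / 70227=0.01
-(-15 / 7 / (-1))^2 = -225 / 49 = -4.59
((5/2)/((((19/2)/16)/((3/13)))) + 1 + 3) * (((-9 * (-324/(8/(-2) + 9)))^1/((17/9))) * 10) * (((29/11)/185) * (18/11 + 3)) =5607607968/5529095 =1014.20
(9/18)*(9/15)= 3/10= 0.30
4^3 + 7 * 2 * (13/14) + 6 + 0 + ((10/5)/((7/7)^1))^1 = 85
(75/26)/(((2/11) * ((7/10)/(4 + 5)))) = 37125/182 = 203.98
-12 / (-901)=12 / 901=0.01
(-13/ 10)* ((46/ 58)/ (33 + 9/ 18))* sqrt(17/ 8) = -299* sqrt(34)/ 38860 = -0.04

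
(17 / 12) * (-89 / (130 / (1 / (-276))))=1513 / 430560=0.00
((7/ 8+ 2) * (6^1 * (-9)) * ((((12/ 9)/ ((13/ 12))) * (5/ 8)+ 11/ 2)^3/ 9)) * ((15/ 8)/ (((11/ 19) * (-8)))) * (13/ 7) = 85164139755/ 26650624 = 3195.58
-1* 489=-489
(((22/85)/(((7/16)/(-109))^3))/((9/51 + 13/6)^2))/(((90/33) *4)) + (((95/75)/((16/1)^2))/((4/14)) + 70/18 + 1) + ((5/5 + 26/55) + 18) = -66804.64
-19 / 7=-2.71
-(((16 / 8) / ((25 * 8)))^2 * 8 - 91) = 113749 / 1250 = 91.00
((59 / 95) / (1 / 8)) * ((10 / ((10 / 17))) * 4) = 32096 / 95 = 337.85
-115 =-115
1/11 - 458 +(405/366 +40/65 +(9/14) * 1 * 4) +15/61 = -55366429/122122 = -453.37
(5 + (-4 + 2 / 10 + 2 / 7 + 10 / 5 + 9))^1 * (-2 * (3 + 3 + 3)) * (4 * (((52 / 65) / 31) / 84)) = -10488 / 37975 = -0.28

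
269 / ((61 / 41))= 11029 / 61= 180.80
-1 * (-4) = 4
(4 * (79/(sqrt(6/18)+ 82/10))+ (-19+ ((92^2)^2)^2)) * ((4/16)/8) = 12876661527021470043/80288 - 1975 * sqrt(3)/40144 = 160380897855488.53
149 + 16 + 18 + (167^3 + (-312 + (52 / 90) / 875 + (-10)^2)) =183386463776 / 39375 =4657434.00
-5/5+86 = 85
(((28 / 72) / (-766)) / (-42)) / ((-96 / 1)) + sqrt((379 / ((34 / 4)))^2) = 44.59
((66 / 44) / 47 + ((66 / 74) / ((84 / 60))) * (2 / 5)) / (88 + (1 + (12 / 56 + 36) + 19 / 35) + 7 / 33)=1151865 / 506029871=0.00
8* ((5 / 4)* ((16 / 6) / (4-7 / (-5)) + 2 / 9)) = 580 / 81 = 7.16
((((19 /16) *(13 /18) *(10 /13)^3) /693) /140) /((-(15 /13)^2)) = -19 /6286896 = -0.00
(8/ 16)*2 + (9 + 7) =17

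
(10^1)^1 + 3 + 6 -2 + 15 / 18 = 107 / 6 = 17.83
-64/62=-32/31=-1.03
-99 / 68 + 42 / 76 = -1167 / 1292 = -0.90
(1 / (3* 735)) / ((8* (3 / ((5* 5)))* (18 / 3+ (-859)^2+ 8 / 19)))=95 / 148386208824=0.00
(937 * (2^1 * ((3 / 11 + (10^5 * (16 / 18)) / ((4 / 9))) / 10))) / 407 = 2061402811 / 22385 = 92088.58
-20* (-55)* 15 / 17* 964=15906000 / 17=935647.06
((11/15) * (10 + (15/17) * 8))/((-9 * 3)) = -0.46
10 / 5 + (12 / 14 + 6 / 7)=26 / 7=3.71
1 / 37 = 0.03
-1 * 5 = -5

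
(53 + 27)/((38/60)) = 2400/19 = 126.32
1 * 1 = 1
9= 9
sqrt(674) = 25.96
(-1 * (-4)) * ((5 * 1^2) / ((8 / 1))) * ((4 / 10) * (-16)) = -16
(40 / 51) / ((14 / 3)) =0.17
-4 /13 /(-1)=4 /13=0.31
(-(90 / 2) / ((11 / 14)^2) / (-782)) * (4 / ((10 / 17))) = 1764 / 2783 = 0.63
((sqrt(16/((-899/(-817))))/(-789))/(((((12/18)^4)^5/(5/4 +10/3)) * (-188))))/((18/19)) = 44983823445 * sqrt(734483)/93218733555712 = 0.41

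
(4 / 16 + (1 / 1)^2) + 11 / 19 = 139 / 76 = 1.83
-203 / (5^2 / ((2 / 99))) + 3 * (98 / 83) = 693952 / 205425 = 3.38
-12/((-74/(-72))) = -432/37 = -11.68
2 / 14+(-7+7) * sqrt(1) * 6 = 1 / 7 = 0.14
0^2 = 0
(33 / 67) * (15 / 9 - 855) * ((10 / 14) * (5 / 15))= -140800 / 1407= -100.07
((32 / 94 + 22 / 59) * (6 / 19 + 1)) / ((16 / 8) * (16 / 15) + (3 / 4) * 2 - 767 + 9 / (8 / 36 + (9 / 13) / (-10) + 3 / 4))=-3134635500 / 2516226430931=-0.00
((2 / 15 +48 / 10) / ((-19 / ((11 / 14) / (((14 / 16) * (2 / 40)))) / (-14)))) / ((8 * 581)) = 3256 / 231819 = 0.01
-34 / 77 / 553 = -34 / 42581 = -0.00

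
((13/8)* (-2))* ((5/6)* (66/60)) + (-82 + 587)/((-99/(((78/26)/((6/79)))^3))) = -497974109/1584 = -314377.59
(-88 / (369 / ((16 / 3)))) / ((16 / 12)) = -0.95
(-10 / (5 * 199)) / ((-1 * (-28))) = -1 / 2786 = -0.00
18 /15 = 6 /5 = 1.20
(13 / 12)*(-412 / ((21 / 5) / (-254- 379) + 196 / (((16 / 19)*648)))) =-1220525280 / 964061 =-1266.02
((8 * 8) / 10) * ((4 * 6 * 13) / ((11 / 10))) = 19968 / 11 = 1815.27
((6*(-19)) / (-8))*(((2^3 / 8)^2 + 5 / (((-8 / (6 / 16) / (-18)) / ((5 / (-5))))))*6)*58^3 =-429563457 / 8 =-53695432.12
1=1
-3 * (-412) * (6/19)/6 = 1236/19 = 65.05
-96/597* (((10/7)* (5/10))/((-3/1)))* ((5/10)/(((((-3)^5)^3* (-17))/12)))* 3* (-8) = -2560/113265488889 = -0.00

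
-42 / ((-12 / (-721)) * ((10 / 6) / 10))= -15141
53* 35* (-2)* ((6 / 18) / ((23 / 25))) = -92750 / 69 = -1344.20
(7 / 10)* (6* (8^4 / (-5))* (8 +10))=-1548288 / 25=-61931.52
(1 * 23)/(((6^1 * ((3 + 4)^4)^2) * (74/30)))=115/426595274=0.00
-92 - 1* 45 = -137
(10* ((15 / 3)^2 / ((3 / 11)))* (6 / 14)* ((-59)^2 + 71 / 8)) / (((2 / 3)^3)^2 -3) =-2544118875 / 5404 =-470784.40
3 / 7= 0.43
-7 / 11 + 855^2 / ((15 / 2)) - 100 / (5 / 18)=1068203 / 11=97109.36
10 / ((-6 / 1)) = -5 / 3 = -1.67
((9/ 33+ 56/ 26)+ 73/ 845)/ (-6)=-3893/ 9295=-0.42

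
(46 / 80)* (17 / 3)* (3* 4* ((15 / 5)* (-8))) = -4692 / 5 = -938.40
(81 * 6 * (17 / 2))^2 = 17065161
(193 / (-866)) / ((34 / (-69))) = 13317 / 29444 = 0.45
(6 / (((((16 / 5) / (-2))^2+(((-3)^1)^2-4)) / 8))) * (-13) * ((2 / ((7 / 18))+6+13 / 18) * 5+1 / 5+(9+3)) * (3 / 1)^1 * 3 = -23431720 / 441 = -53133.15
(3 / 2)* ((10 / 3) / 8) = 0.62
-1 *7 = -7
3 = 3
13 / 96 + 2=205 / 96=2.14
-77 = -77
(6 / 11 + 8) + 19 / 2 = 397 / 22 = 18.05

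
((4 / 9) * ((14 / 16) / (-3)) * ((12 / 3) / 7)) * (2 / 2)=-0.07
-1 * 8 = -8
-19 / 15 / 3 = -19 / 45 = -0.42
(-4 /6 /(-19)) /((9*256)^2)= 1 /151289856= 0.00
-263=-263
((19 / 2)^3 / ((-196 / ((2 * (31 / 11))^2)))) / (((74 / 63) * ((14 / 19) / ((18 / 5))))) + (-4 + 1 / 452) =-1154235956813 / 1983131920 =-582.03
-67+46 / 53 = -3505 / 53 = -66.13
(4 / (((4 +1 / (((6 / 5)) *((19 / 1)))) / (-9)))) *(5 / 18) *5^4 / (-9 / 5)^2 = -5937500 / 12447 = -477.02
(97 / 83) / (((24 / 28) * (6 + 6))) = 679 / 5976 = 0.11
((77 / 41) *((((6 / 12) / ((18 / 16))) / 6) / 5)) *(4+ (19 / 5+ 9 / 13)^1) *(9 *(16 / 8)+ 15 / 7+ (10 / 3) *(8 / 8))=1995664 / 359775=5.55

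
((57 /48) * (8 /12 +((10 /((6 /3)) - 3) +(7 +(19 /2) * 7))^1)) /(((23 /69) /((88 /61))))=95513 /244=391.45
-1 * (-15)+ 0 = 15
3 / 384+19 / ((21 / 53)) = 128917 / 2688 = 47.96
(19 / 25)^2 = 361 / 625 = 0.58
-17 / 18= -0.94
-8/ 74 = -4/ 37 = -0.11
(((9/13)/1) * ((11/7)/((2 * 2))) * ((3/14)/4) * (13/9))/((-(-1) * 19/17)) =561/29792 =0.02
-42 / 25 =-1.68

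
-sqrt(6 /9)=-sqrt(6) /3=-0.82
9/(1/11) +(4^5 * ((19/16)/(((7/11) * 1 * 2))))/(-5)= -92.09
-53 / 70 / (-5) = 53 / 350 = 0.15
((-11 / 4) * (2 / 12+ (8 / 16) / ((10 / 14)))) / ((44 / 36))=-39 / 20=-1.95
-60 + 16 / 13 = -764 / 13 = -58.77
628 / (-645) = -628 / 645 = -0.97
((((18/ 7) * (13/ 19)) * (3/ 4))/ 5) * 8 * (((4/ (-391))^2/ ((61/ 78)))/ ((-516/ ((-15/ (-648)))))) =-676/ 53333912779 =-0.00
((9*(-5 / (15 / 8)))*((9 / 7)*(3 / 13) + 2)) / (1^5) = -5016 / 91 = -55.12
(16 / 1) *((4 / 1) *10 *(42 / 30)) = 896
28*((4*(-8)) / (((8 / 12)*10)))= -672 / 5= -134.40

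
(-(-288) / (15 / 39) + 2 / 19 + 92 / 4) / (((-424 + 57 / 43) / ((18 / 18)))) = -3153233 / 1726625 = -1.83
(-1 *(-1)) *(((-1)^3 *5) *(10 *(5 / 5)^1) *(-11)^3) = 66550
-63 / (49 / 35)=-45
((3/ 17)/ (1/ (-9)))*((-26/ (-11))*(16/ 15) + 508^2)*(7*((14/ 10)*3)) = -56334631248/ 4675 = -12050188.50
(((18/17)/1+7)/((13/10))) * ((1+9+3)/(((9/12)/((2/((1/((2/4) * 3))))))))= 5480/17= 322.35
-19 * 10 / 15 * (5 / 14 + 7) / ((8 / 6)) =-1957 / 28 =-69.89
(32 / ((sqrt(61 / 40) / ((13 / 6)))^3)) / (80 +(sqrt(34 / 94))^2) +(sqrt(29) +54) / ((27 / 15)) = 33042880*sqrt(610) / 379463859 +5*sqrt(29) / 9 +30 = 35.14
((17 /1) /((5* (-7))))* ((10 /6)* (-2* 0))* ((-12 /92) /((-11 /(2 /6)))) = 0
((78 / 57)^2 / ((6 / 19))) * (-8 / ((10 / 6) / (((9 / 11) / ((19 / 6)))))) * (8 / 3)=-389376 / 19855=-19.61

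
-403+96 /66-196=-6573 /11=-597.55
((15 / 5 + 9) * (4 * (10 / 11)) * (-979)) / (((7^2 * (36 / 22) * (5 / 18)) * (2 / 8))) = -7672.16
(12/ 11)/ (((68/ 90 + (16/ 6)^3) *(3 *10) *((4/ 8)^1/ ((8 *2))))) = 864/ 14641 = 0.06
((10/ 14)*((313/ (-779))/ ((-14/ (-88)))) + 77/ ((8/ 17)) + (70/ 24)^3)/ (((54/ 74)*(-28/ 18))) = -455477872453/ 2770298496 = -164.41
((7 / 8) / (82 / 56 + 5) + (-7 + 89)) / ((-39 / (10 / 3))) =-49555 / 7059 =-7.02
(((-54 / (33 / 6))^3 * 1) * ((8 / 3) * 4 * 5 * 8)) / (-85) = 107495424 / 22627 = 4750.76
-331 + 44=-287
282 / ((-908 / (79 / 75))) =-3713 / 11350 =-0.33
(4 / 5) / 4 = 1 / 5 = 0.20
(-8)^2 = 64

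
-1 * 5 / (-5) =1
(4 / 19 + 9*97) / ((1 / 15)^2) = 3732975 / 19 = 196472.37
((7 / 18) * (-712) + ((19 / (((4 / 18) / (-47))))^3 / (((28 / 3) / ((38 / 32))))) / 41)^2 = 70925063695550216475994768969 / 1748995670016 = 40551880665834573.73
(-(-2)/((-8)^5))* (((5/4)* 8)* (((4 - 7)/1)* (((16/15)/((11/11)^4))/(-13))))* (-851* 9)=7659/6656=1.15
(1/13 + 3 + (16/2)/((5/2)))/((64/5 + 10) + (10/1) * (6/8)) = 272/1313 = 0.21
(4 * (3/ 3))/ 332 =1/ 83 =0.01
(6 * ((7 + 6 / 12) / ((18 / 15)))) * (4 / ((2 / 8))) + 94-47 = 647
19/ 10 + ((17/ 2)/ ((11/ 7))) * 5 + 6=34.95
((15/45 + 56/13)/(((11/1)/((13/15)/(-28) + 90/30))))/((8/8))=225707/180180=1.25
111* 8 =888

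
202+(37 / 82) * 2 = 8319 / 41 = 202.90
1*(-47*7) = -329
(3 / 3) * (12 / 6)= 2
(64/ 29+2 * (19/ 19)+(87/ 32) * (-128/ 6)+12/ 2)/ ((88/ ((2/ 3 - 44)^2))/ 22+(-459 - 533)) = 5855850/ 121544539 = 0.05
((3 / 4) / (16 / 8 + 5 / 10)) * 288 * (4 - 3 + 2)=1296 / 5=259.20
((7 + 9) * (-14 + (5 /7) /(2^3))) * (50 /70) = -158.98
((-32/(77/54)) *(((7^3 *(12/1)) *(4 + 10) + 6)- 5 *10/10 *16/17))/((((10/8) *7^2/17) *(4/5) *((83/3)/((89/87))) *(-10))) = 15065925696/9081611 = 1658.95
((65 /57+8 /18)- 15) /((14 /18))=-2294 /133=-17.25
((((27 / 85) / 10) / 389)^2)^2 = 531441 / 11952922624183506250000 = 0.00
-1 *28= -28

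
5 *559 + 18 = 2813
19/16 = 1.19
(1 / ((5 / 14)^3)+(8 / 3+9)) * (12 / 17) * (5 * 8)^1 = 403424 / 425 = 949.23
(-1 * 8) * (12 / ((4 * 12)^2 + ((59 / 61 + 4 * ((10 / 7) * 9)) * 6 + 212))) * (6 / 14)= -8784 / 604285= -0.01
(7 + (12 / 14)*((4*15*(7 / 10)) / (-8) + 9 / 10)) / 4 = 229 / 280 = 0.82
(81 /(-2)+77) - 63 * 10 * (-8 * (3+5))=80713 /2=40356.50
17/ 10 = 1.70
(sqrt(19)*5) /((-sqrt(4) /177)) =-885*sqrt(19) /2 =-1928.81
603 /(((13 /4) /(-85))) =-205020 /13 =-15770.77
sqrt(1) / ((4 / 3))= 3 / 4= 0.75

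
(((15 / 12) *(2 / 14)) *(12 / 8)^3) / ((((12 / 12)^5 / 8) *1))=135 / 28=4.82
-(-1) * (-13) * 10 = -130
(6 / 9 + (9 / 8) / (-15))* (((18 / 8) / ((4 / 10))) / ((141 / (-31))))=-2201 / 3008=-0.73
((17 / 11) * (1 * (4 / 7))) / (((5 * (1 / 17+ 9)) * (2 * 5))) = 289 / 148225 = 0.00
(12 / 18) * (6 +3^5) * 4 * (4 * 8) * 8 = 169984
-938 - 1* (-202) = -736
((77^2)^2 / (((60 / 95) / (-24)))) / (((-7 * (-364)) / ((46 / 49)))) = -6398117 / 13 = -492162.85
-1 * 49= -49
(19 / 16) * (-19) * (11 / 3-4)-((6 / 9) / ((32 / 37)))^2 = 15959 / 2304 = 6.93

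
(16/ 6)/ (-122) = -4/ 183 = -0.02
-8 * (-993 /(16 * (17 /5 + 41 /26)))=64545 /647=99.76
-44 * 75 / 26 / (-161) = 1650 / 2093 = 0.79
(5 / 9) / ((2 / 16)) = 40 / 9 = 4.44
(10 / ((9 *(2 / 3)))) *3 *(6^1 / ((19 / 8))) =240 / 19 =12.63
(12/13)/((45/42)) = 56/65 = 0.86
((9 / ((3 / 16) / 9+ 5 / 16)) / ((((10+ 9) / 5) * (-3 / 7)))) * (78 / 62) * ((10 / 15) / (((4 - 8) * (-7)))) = -585 / 1178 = -0.50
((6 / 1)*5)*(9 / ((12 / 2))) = 45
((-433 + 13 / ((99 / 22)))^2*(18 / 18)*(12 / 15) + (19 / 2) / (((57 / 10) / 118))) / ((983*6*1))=30009107 / 1194345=25.13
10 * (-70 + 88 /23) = -15220 /23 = -661.74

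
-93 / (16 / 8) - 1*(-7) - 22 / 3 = -281 / 6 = -46.83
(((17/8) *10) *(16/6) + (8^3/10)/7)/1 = 63.98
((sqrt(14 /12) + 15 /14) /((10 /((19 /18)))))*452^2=485222 /21 + 485222*sqrt(42) /135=46399.13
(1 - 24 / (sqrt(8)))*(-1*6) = -6 + 36*sqrt(2) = 44.91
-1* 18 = -18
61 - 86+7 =-18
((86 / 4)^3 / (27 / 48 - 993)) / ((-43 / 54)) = 12.58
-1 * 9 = -9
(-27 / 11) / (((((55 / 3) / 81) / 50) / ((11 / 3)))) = -21870 / 11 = -1988.18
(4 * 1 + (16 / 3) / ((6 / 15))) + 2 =58 / 3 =19.33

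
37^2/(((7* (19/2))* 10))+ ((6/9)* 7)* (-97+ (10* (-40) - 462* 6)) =-30430283/1995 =-15253.27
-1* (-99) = 99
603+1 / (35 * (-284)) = 5993819 / 9940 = 603.00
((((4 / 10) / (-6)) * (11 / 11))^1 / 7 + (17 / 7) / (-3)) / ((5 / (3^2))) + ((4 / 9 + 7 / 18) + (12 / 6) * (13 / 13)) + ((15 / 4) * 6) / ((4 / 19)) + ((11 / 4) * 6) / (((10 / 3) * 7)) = 457553 / 4200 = 108.94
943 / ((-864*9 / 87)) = -27347 / 2592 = -10.55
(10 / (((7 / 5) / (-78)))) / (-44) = 975 / 77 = 12.66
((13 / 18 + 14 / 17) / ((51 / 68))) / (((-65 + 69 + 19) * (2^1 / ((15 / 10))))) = 473 / 7038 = 0.07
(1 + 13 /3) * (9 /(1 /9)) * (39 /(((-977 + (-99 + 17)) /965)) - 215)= -38206080 /353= -108232.52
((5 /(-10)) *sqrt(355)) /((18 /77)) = -77 *sqrt(355) /36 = -40.30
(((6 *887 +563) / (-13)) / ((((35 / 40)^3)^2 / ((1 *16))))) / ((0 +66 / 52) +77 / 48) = -107709726720 / 19176787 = -5616.67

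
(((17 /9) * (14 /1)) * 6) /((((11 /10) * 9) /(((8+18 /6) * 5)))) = 23800 /27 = 881.48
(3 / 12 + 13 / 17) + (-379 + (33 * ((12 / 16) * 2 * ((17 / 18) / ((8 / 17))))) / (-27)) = -5605891 / 14688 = -381.66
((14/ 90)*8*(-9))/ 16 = -7/ 10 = -0.70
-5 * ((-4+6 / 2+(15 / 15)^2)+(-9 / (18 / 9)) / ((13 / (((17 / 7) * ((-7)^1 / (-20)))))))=153 / 104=1.47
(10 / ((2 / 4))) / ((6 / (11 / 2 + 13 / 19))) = 1175 / 57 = 20.61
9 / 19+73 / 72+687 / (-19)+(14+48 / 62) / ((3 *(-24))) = -34.88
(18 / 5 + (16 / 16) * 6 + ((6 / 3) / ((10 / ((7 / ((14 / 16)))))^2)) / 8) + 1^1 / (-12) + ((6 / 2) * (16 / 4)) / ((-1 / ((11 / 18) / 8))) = 219 / 25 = 8.76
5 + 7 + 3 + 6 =21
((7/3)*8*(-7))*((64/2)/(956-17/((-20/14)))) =-4.32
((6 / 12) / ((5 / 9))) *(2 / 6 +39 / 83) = 60 / 83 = 0.72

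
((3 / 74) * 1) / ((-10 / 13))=-39 / 740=-0.05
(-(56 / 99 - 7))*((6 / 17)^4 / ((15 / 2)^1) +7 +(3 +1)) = 2926708603 / 41342895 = 70.79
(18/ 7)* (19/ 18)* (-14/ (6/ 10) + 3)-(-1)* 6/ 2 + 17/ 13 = -50.88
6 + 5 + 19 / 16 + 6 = 291 / 16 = 18.19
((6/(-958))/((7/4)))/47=-12/157591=-0.00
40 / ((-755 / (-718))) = 5744 / 151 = 38.04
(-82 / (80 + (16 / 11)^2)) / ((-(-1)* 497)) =-4961 / 2469096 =-0.00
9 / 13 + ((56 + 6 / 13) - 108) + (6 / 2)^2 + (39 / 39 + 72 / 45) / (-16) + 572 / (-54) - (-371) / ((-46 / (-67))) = 315020291 / 645840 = 487.77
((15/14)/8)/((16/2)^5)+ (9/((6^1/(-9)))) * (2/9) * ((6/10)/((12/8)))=-22020021/18350080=-1.20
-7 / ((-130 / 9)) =63 / 130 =0.48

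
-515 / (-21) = 24.52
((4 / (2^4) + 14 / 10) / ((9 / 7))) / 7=11 / 60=0.18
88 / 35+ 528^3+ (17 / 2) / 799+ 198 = 484281921807 / 3290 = 147198152.52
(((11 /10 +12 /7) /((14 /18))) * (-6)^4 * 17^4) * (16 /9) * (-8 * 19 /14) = -12964939439616 /1715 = -7559731451.67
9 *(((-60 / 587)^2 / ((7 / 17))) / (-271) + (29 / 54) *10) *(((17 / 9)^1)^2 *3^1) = 27390616460065 / 52945438833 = 517.34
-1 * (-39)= 39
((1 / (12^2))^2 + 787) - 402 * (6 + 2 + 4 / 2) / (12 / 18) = -108718847 / 20736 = -5243.00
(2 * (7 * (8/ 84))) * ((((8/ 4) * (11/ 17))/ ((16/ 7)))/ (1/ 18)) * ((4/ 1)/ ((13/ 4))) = 3696/ 221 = 16.72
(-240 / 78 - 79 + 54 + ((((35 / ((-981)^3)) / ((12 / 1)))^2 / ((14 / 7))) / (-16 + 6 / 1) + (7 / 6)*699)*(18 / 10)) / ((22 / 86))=229554050574631682220256357 / 40784961817849478074560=5628.40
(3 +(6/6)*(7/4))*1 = 19/4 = 4.75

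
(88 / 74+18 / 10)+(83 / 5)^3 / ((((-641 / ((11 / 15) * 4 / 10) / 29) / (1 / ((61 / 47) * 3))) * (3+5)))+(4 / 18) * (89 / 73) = 1731042927701 / 1320147512500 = 1.31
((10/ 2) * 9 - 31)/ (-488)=-7/ 244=-0.03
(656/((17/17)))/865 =656/865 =0.76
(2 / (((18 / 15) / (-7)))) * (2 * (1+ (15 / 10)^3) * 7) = -8575 / 12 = -714.58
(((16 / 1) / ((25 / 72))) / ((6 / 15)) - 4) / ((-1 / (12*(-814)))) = 1086201.60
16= 16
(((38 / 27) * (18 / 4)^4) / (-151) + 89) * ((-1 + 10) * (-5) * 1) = -4630275 / 1208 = -3833.01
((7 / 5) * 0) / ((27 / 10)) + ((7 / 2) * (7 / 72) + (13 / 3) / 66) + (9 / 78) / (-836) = 158767 / 391248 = 0.41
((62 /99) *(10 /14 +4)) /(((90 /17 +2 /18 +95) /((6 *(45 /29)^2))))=19209150 /45218047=0.42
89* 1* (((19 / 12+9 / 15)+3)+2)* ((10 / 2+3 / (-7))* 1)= 306872 / 105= 2922.59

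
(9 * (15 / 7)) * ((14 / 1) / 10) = 27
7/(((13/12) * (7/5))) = 60/13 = 4.62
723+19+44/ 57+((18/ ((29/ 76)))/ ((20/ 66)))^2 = 29931381938/ 1198425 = 24975.60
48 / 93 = 16 / 31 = 0.52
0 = 0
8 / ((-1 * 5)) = -8 / 5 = -1.60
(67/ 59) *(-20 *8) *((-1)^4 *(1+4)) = -53600/ 59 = -908.47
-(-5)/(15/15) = 5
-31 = -31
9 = 9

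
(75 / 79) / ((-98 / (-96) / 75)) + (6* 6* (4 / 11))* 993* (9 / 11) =5014368288 / 468391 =10705.52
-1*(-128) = 128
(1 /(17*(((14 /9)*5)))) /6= 3 /2380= 0.00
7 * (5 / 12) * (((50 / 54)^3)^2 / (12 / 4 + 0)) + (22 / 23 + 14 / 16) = 1568112749387 / 641568329784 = 2.44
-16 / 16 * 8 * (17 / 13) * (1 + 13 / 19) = -4352 / 247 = -17.62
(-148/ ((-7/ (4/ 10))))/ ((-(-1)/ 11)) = 3256/ 35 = 93.03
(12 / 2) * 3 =18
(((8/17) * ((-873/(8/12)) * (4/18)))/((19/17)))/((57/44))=-34144/361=-94.58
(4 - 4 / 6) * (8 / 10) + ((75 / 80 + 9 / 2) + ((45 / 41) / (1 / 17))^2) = 28744709 / 80688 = 356.25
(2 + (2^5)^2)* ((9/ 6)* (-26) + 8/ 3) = -37278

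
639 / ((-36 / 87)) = -6177 / 4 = -1544.25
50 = 50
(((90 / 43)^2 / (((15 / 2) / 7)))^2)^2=3266533992960000 / 11688200277601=279.47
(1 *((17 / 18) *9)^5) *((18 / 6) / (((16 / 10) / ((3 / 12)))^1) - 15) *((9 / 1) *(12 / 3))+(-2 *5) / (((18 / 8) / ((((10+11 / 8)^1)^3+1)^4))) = -179640633400516062714285 / 8589934592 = -20912922150515.49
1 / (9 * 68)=1 / 612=0.00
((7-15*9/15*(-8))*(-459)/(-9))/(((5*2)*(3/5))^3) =1343/72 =18.65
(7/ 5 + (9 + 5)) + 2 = 87/ 5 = 17.40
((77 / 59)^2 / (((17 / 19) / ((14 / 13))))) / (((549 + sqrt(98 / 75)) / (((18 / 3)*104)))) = 3117008109600 / 1337694723929 - 2649551520*sqrt(6) / 1337694723929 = 2.33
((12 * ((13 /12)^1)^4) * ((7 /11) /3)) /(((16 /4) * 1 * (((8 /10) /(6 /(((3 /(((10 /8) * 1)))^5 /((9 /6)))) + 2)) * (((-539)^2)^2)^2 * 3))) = 758437355 /7001353930107089282840933695488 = 0.00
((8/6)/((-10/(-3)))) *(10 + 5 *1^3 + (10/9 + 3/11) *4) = 4066/495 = 8.21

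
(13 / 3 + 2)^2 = 361 / 9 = 40.11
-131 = -131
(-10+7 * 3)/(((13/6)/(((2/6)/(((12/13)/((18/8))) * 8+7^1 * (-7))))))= -66/1783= -0.04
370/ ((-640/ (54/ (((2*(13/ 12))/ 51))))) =-152847/ 208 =-734.84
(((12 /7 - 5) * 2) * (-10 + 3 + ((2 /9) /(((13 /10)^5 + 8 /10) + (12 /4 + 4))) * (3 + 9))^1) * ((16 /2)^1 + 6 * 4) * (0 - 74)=-2546426521984 /24177153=-105323.67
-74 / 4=-37 / 2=-18.50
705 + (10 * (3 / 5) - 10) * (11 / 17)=11941 / 17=702.41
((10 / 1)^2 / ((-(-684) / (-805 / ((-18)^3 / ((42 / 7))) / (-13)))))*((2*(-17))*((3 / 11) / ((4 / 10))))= 1710625 / 7922772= 0.22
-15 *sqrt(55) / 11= -10.11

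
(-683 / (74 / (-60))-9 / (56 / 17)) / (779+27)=1141779 / 1670032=0.68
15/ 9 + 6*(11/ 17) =283/ 51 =5.55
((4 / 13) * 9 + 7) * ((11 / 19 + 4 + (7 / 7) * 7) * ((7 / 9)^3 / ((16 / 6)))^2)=821778265 / 233361648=3.52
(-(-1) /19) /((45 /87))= 29 /285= 0.10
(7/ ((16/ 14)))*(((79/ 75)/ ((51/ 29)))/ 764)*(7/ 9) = 785813/ 210405600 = 0.00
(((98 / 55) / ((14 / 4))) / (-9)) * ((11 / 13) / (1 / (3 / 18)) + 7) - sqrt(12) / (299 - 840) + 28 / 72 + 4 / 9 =2 * sqrt(3) / 541 + 16579 / 38610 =0.44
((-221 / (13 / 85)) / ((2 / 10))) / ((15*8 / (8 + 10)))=-4335 / 4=-1083.75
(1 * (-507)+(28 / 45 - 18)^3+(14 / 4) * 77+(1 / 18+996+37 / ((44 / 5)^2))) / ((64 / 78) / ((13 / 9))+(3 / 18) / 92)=-7877.09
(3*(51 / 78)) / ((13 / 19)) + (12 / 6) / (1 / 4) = 10.87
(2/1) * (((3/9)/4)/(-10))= -1/60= -0.02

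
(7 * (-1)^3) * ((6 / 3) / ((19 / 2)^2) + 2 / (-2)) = 2471 / 361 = 6.84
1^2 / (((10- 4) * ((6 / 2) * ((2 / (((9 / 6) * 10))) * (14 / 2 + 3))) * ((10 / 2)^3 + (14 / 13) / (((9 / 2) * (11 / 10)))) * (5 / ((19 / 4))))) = 8151 / 25784800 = 0.00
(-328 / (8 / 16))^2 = 430336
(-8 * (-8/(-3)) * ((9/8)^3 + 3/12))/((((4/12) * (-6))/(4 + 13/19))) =83.63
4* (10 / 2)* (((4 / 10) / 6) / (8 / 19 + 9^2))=76 / 4641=0.02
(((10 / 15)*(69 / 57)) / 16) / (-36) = -23 / 16416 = -0.00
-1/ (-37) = 1/ 37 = 0.03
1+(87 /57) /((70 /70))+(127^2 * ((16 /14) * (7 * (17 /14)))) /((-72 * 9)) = -239.27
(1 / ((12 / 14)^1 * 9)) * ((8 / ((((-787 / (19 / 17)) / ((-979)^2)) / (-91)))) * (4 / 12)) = 46400045692 / 1083699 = 42816.36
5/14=0.36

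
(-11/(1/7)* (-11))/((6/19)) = 16093/6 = 2682.17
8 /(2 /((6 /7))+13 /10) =240 /109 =2.20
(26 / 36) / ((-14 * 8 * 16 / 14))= -13 / 2304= -0.01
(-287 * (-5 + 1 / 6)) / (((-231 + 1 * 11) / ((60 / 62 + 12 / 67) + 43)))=-278.36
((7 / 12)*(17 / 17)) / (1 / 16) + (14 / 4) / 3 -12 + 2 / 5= -11 / 10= -1.10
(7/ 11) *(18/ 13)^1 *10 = 8.81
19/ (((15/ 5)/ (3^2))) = 57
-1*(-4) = 4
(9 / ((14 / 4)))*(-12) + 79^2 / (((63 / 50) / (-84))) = -8738048 / 21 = -416097.52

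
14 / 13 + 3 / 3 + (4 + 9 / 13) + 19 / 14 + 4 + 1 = 2389 / 182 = 13.13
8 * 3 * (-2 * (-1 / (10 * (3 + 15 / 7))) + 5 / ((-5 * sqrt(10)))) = 14 / 15-12 * sqrt(10) / 5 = -6.66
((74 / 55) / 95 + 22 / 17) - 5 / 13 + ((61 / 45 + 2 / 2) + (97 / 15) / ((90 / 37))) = 370248607 / 62355150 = 5.94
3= 3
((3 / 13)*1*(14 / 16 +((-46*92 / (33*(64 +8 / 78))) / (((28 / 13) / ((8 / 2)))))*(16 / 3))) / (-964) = 21876031 / 4824820000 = 0.00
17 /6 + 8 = 65 /6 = 10.83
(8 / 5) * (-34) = -272 / 5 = -54.40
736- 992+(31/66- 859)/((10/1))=-225623/660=-341.85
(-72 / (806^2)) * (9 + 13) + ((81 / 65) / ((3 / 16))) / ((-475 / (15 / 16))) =-1200033 / 77144275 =-0.02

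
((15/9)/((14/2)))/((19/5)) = 25/399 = 0.06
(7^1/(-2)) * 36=-126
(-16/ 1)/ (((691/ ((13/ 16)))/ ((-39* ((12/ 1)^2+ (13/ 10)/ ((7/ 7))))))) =736671/ 6910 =106.61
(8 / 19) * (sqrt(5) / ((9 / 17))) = 136 * sqrt(5) / 171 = 1.78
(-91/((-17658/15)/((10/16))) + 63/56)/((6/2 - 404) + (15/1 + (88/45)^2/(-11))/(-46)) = -95304525/32597819912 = -0.00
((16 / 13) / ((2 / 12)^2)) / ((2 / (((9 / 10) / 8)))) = 162 / 65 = 2.49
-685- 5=-690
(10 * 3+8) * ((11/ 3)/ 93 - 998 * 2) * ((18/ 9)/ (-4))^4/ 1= -10580587/ 2232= -4740.41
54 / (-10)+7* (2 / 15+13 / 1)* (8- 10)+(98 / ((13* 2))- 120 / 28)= -259054 / 1365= -189.78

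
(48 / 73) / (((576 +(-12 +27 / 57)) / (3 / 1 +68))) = 21584 / 260975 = 0.08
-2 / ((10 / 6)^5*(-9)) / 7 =54 / 21875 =0.00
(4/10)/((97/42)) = 0.17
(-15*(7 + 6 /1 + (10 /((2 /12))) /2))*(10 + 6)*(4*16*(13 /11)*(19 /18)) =-823932.12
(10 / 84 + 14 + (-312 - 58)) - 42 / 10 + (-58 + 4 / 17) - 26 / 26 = -418.85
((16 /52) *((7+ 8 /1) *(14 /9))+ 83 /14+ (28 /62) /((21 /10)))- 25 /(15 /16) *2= -677213 /16926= -40.01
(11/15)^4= 14641/50625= 0.29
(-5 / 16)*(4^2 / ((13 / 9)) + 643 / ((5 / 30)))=-125745 / 104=-1209.09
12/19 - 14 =-13.37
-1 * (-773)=773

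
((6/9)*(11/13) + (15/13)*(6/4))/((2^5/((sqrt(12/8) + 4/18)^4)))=44929*sqrt(6)/909792 + 12669083/65505024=0.31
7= 7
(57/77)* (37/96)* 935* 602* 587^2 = 885357985585/16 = 55334874099.06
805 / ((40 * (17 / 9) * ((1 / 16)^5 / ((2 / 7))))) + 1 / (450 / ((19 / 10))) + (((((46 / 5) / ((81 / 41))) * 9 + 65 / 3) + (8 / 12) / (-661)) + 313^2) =55454953800901 / 16855500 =3290021.29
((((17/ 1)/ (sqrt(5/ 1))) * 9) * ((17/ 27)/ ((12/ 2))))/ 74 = 289 * sqrt(5)/ 6660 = 0.10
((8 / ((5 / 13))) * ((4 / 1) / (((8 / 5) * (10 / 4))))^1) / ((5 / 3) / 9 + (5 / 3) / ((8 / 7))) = 22464 / 1775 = 12.66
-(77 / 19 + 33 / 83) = -7018 / 1577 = -4.45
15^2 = 225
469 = 469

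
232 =232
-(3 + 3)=-6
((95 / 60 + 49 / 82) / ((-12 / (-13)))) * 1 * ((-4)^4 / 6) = 111592 / 1107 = 100.81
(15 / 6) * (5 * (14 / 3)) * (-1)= -175 / 3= -58.33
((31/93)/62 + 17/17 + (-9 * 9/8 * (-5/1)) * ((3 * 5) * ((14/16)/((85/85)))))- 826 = -955543/5952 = -160.54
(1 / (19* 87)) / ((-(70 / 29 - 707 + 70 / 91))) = 13 / 15124323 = 0.00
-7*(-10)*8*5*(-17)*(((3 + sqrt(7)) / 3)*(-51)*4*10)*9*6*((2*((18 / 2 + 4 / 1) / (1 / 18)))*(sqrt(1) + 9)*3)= 24540122880000*sqrt(7) + 73620368640000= 138547430923446.16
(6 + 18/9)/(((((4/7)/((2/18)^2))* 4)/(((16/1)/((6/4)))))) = 112/243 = 0.46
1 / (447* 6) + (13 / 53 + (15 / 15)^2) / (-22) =-7993 / 142146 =-0.06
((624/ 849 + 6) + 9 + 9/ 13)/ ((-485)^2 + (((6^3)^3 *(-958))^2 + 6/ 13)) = 60436/ 342912497152271315164969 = 0.00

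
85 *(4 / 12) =28.33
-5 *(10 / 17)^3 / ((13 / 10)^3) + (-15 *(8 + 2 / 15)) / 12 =-688425521 / 64763166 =-10.63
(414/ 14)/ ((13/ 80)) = 16560/ 91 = 181.98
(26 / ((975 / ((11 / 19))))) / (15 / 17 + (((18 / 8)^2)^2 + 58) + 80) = 95744 / 1020233025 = 0.00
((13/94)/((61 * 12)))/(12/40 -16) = -65/5401428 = -0.00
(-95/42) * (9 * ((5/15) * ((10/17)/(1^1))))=-475/119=-3.99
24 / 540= 2 / 45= 0.04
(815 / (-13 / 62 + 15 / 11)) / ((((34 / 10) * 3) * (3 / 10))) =27791500 / 120411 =230.81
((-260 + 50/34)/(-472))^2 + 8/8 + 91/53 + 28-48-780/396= -18.95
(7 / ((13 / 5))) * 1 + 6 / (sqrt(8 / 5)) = 35 / 13 + 3 * sqrt(10) / 2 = 7.44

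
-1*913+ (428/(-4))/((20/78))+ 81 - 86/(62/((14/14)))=-387713/310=-1250.69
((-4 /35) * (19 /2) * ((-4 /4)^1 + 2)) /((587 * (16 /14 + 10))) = -19 /114465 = -0.00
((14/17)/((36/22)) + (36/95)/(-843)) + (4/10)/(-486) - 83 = -1819527233/22055409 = -82.50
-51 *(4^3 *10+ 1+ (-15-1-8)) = -31467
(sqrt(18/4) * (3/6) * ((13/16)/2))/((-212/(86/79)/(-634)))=531609 * sqrt(2)/535936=1.40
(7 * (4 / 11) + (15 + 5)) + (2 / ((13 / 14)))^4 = 13844344 / 314171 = 44.07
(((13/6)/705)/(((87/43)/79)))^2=1950193921/135431360100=0.01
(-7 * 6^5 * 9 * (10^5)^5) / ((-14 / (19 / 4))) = 1662120000000000000000000000000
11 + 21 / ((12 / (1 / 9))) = 403 / 36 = 11.19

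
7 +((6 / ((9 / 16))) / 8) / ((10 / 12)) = 43 / 5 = 8.60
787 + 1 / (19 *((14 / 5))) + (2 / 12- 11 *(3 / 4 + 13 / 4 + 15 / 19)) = 293066 / 399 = 734.50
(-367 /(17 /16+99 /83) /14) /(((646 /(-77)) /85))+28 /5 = 7020088 /56905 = 123.37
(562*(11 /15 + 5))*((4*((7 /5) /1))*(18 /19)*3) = 24359328 /475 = 51282.80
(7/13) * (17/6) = 119/78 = 1.53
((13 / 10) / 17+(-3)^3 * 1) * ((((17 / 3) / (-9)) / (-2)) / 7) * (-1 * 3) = 4577 / 1260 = 3.63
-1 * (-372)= 372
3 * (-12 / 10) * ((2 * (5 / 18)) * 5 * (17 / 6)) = -85 / 3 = -28.33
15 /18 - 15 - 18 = -193 /6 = -32.17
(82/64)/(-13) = -41/416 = -0.10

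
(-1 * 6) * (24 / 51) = -48 / 17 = -2.82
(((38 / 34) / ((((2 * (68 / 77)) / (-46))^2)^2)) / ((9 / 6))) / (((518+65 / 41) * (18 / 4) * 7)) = 1094746744586957 / 52267185223488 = 20.95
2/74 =1/37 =0.03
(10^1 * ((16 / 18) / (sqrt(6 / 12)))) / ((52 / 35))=700 * sqrt(2) / 117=8.46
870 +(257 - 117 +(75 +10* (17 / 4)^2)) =10125 / 8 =1265.62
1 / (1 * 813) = 1 / 813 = 0.00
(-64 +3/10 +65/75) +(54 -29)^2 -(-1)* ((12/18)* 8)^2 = 10631/18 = 590.61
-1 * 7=-7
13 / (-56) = -13 / 56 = -0.23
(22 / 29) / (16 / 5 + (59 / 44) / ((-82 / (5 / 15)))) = 0.24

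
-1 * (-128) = 128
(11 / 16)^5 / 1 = 161051 / 1048576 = 0.15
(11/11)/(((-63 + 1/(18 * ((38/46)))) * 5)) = -342/107615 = -0.00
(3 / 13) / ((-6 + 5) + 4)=1 / 13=0.08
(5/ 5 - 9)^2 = 64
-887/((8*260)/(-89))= 78943/2080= 37.95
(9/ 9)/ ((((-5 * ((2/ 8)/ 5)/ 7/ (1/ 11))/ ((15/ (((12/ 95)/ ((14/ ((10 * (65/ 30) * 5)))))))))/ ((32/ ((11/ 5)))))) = -893760/ 1573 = -568.19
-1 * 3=-3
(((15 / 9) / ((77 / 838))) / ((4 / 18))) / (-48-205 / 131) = -823335 / 499961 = -1.65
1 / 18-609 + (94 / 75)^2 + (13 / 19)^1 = -14408873 / 23750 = -606.69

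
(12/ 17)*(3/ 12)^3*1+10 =2723/ 272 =10.01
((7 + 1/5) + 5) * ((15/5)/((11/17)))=56.56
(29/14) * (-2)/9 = -29/63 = -0.46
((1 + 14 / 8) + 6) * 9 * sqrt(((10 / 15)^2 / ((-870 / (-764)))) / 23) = 7 * sqrt(3821910) / 1334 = 10.26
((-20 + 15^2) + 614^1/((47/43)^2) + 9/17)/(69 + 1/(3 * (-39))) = 790279659/75781954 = 10.43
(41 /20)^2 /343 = 0.01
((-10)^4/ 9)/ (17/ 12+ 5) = 40000/ 231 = 173.16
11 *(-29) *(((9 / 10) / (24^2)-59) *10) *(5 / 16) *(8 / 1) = 60225605 / 128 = 470512.54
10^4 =10000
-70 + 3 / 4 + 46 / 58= -7941 / 116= -68.46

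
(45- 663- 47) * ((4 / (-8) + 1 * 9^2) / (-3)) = 107065 / 6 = 17844.17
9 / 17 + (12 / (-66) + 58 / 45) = 13771 / 8415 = 1.64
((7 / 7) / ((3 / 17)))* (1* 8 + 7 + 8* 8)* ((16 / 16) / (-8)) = -1343 / 24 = -55.96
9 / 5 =1.80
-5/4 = -1.25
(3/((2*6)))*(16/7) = 4/7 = 0.57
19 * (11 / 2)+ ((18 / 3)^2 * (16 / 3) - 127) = 339 / 2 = 169.50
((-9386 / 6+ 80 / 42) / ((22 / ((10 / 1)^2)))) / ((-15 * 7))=109370 / 1617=67.64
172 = 172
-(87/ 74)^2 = -1.38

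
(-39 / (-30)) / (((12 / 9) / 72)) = 351 / 5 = 70.20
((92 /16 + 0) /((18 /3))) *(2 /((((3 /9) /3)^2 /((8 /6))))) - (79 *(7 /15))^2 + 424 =-163834 /225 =-728.15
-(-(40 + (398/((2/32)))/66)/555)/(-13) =-4504/238095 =-0.02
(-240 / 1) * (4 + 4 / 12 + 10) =-3440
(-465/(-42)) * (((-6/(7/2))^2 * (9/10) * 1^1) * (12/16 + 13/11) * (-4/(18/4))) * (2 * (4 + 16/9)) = -2192320/3773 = -581.05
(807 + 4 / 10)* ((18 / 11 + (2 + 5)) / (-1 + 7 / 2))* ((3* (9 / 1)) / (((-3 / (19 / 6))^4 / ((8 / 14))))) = 908728333 / 17010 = 53423.18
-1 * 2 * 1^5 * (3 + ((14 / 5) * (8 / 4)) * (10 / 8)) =-20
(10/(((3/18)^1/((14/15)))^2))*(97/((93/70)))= 2129344/93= 22896.17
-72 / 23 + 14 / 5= -38 / 115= -0.33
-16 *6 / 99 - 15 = -527 / 33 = -15.97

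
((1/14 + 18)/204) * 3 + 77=73557/952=77.27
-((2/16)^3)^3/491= -1/65900904448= -0.00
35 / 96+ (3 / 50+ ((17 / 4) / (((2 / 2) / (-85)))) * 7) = -6067981 / 2400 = -2528.33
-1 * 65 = -65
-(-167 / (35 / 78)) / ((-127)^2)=13026 / 564515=0.02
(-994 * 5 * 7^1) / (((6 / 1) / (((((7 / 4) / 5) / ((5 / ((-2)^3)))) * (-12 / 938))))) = -13916 / 335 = -41.54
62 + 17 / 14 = 885 / 14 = 63.21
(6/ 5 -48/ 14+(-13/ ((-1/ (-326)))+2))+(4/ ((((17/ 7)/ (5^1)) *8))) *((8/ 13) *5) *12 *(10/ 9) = -97368094/ 23205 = -4196.00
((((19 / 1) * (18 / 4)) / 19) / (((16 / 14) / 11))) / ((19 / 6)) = 2079 / 152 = 13.68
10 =10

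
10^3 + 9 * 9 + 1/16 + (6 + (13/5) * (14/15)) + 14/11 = 14398057/13200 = 1090.76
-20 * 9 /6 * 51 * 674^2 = -695042280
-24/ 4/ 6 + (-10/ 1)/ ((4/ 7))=-37/ 2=-18.50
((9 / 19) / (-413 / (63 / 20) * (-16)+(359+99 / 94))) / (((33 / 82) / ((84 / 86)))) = 8740872 / 18686893775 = 0.00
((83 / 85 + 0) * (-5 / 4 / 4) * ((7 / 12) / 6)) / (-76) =581 / 1488384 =0.00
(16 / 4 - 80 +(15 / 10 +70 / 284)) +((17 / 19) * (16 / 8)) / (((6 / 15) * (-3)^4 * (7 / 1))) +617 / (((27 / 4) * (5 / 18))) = 974541391 / 3824415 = 254.82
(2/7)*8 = 16/7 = 2.29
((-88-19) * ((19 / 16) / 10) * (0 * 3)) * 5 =0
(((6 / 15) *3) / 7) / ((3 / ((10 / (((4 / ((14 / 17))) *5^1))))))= 2 / 85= 0.02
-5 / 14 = -0.36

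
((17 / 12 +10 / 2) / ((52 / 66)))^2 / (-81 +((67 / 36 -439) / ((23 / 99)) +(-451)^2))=16500407 / 50111428432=0.00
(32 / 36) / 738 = 4 / 3321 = 0.00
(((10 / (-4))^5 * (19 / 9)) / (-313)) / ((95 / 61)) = 38125 / 90144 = 0.42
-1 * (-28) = 28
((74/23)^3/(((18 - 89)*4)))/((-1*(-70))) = -50653/30234995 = -0.00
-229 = -229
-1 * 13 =-13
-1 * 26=-26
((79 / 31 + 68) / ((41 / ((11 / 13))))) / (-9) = -2673 / 16523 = -0.16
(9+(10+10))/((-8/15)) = -435/8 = -54.38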